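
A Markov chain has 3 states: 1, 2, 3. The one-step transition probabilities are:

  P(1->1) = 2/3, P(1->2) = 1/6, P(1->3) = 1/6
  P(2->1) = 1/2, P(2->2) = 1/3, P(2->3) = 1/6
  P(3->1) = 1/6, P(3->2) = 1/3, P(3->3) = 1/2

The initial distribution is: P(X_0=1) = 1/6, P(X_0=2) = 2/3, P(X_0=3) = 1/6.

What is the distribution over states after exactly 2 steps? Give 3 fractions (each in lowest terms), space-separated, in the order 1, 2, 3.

Propagating the distribution step by step (d_{t+1} = d_t * P):
d_0 = (1=1/6, 2=2/3, 3=1/6)
  d_1[1] = 1/6*2/3 + 2/3*1/2 + 1/6*1/6 = 17/36
  d_1[2] = 1/6*1/6 + 2/3*1/3 + 1/6*1/3 = 11/36
  d_1[3] = 1/6*1/6 + 2/3*1/6 + 1/6*1/2 = 2/9
d_1 = (1=17/36, 2=11/36, 3=2/9)
  d_2[1] = 17/36*2/3 + 11/36*1/2 + 2/9*1/6 = 109/216
  d_2[2] = 17/36*1/6 + 11/36*1/3 + 2/9*1/3 = 55/216
  d_2[3] = 17/36*1/6 + 11/36*1/6 + 2/9*1/2 = 13/54
d_2 = (1=109/216, 2=55/216, 3=13/54)

Answer: 109/216 55/216 13/54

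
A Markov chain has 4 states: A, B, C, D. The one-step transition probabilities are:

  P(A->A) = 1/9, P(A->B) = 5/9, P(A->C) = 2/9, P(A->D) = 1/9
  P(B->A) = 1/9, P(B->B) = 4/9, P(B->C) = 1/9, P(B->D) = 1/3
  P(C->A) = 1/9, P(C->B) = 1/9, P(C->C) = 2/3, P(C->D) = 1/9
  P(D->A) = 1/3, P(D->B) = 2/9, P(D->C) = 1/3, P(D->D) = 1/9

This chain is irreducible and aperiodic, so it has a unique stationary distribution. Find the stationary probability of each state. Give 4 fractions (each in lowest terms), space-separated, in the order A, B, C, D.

The stationary distribution satisfies pi = pi * P, i.e.:
  pi_A = 1/9*pi_A + 1/9*pi_B + 1/9*pi_C + 1/3*pi_D
  pi_B = 5/9*pi_A + 4/9*pi_B + 1/9*pi_C + 2/9*pi_D
  pi_C = 2/9*pi_A + 1/9*pi_B + 2/3*pi_C + 1/3*pi_D
  pi_D = 1/9*pi_A + 1/3*pi_B + 1/9*pi_C + 1/9*pi_D
with normalization: pi_A + pi_B + pi_C + pi_D = 1.

Using the first 3 balance equations plus normalization, the linear system A*pi = b is:
  [-8/9, 1/9, 1/9, 1/3] . pi = 0
  [5/9, -5/9, 1/9, 2/9] . pi = 0
  [2/9, 1/9, -1/3, 1/3] . pi = 0
  [1, 1, 1, 1] . pi = 1

Solving yields:
  pi_A = 17/113
  pi_B = 67/226
  pi_C = 85/226
  pi_D = 20/113

Verification (pi * P):
  17/113*1/9 + 67/226*1/9 + 85/226*1/9 + 20/113*1/3 = 17/113 = pi_A  (ok)
  17/113*5/9 + 67/226*4/9 + 85/226*1/9 + 20/113*2/9 = 67/226 = pi_B  (ok)
  17/113*2/9 + 67/226*1/9 + 85/226*2/3 + 20/113*1/3 = 85/226 = pi_C  (ok)
  17/113*1/9 + 67/226*1/3 + 85/226*1/9 + 20/113*1/9 = 20/113 = pi_D  (ok)

Answer: 17/113 67/226 85/226 20/113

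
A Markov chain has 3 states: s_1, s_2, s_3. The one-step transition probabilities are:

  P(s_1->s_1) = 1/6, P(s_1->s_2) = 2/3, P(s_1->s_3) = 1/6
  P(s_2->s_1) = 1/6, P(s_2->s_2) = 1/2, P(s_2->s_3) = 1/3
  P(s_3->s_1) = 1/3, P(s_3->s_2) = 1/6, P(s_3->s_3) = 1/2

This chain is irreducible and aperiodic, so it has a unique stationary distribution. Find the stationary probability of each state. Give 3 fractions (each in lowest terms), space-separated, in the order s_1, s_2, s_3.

Answer: 7/31 13/31 11/31

Derivation:
The stationary distribution satisfies pi = pi * P, i.e.:
  pi_s_1 = 1/6*pi_s_1 + 1/6*pi_s_2 + 1/3*pi_s_3
  pi_s_2 = 2/3*pi_s_1 + 1/2*pi_s_2 + 1/6*pi_s_3
  pi_s_3 = 1/6*pi_s_1 + 1/3*pi_s_2 + 1/2*pi_s_3
with normalization: pi_s_1 + pi_s_2 + pi_s_3 = 1.

Using the first 2 balance equations plus normalization, the linear system A*pi = b is:
  [-5/6, 1/6, 1/3] . pi = 0
  [2/3, -1/2, 1/6] . pi = 0
  [1, 1, 1] . pi = 1

Solving yields:
  pi_s_1 = 7/31
  pi_s_2 = 13/31
  pi_s_3 = 11/31

Verification (pi * P):
  7/31*1/6 + 13/31*1/6 + 11/31*1/3 = 7/31 = pi_s_1  (ok)
  7/31*2/3 + 13/31*1/2 + 11/31*1/6 = 13/31 = pi_s_2  (ok)
  7/31*1/6 + 13/31*1/3 + 11/31*1/2 = 11/31 = pi_s_3  (ok)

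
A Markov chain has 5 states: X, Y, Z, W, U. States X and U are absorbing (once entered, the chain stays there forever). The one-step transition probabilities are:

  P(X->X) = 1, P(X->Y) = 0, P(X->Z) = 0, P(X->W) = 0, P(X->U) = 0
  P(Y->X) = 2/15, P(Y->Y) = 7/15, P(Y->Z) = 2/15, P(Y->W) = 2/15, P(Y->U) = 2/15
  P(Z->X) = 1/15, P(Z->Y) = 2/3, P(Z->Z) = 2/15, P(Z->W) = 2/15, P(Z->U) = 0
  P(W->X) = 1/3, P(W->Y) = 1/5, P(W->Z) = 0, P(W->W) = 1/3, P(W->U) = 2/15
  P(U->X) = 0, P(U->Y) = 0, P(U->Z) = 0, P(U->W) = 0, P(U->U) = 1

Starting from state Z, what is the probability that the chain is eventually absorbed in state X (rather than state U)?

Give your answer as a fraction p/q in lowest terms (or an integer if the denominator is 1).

Answer: 233/375

Derivation:
Let a_i = P(absorbed in X | start in state i).
Boundary conditions: a_X = 1, a_U = 0.
For each transient state i, a_i = sum_j P(i->j) * a_j:
  a_Y = 2/15*a_X + 7/15*a_Y + 2/15*a_Z + 2/15*a_W + 2/15*a_U
  a_Z = 1/15*a_X + 2/3*a_Y + 2/15*a_Z + 2/15*a_W + 0*a_U
  a_W = 1/3*a_X + 1/5*a_Y + 0*a_Z + 1/3*a_W + 2/15*a_U

Substituting a_X = 1 and a_U = 0, rearrange to (I - Q) a = r where r[i] = P(i -> X):
  [8/15, -2/15, -2/15] . (a_Y, a_Z, a_W) = 2/15
  [-2/3, 13/15, -2/15] . (a_Y, a_Z, a_W) = 1/15
  [-1/5, 0, 2/3] . (a_Y, a_Z, a_W) = 1/3

Solving yields:
  a_Y = 43/75
  a_Z = 233/375
  a_W = 84/125

Starting state is Z, so the absorption probability is a_Z = 233/375.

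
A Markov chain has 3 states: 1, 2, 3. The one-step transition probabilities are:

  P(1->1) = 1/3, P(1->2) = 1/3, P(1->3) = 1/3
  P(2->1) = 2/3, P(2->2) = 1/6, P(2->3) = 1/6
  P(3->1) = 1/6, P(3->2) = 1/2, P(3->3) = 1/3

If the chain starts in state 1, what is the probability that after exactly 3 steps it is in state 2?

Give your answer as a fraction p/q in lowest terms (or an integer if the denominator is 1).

Computing P^3 by repeated multiplication:
P^1 =
  1: [1/3, 1/3, 1/3]
  2: [2/3, 1/6, 1/6]
  3: [1/6, 1/2, 1/3]
P^2 =
  1: [7/18, 1/3, 5/18]
  2: [13/36, 1/3, 11/36]
  3: [4/9, 11/36, 1/4]
P^3 =
  1: [43/108, 35/108, 5/18]
  2: [85/216, 71/216, 5/18]
  3: [85/216, 35/108, 61/216]

(P^3)[1 -> 2] = 35/108

Answer: 35/108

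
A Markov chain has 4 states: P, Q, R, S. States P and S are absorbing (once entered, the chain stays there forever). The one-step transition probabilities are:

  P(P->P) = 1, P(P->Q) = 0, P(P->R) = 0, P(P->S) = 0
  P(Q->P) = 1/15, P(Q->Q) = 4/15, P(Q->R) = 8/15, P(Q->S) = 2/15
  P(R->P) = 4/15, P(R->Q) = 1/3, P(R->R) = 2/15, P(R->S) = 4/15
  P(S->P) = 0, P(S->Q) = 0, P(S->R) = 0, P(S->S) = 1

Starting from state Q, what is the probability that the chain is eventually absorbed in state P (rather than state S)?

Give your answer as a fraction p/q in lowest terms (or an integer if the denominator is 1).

Answer: 45/103

Derivation:
Let a_i = P(absorbed in P | start in state i).
Boundary conditions: a_P = 1, a_S = 0.
For each transient state i, a_i = sum_j P(i->j) * a_j:
  a_Q = 1/15*a_P + 4/15*a_Q + 8/15*a_R + 2/15*a_S
  a_R = 4/15*a_P + 1/3*a_Q + 2/15*a_R + 4/15*a_S

Substituting a_P = 1 and a_S = 0, rearrange to (I - Q) a = r where r[i] = P(i -> P):
  [11/15, -8/15] . (a_Q, a_R) = 1/15
  [-1/3, 13/15] . (a_Q, a_R) = 4/15

Solving yields:
  a_Q = 45/103
  a_R = 49/103

Starting state is Q, so the absorption probability is a_Q = 45/103.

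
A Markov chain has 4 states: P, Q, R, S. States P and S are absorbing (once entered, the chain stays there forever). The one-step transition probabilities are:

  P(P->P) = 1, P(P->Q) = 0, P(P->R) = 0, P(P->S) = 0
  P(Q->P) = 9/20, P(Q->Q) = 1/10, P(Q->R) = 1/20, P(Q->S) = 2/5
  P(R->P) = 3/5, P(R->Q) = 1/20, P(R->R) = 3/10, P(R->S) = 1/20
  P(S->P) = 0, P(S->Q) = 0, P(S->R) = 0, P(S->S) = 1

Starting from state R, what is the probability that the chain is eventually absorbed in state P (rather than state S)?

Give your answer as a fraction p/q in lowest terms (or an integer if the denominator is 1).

Let a_i = P(absorbed in P | start in state i).
Boundary conditions: a_P = 1, a_S = 0.
For each transient state i, a_i = sum_j P(i->j) * a_j:
  a_Q = 9/20*a_P + 1/10*a_Q + 1/20*a_R + 2/5*a_S
  a_R = 3/5*a_P + 1/20*a_Q + 3/10*a_R + 1/20*a_S

Substituting a_P = 1 and a_S = 0, rearrange to (I - Q) a = r where r[i] = P(i -> P):
  [9/10, -1/20] . (a_Q, a_R) = 9/20
  [-1/20, 7/10] . (a_Q, a_R) = 3/5

Solving yields:
  a_Q = 138/251
  a_R = 225/251

Starting state is R, so the absorption probability is a_R = 225/251.

Answer: 225/251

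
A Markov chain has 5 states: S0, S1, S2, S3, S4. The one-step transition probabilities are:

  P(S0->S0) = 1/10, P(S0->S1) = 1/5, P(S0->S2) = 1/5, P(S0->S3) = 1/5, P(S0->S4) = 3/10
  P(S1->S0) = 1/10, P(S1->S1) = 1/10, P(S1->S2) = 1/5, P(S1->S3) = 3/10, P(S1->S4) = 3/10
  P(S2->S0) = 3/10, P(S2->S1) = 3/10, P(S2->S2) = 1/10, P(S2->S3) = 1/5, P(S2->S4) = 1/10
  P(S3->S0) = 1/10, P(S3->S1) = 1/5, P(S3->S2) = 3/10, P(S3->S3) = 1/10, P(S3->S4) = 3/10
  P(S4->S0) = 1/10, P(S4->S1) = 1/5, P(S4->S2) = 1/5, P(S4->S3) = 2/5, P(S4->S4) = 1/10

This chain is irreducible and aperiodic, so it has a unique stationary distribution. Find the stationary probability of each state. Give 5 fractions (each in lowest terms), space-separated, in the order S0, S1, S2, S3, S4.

The stationary distribution satisfies pi = pi * P, i.e.:
  pi_S0 = 1/10*pi_S0 + 1/10*pi_S1 + 3/10*pi_S2 + 1/10*pi_S3 + 1/10*pi_S4
  pi_S1 = 1/5*pi_S0 + 1/10*pi_S1 + 3/10*pi_S2 + 1/5*pi_S3 + 1/5*pi_S4
  pi_S2 = 1/5*pi_S0 + 1/5*pi_S1 + 1/10*pi_S2 + 3/10*pi_S3 + 1/5*pi_S4
  pi_S3 = 1/5*pi_S0 + 3/10*pi_S1 + 1/5*pi_S2 + 1/10*pi_S3 + 2/5*pi_S4
  pi_S4 = 3/10*pi_S0 + 3/10*pi_S1 + 1/10*pi_S2 + 3/10*pi_S3 + 1/10*pi_S4
with normalization: pi_S0 + pi_S1 + pi_S2 + pi_S3 + pi_S4 = 1.

Using the first 4 balance equations plus normalization, the linear system A*pi = b is:
  [-9/10, 1/10, 3/10, 1/10, 1/10] . pi = 0
  [1/5, -9/10, 3/10, 1/5, 1/5] . pi = 0
  [1/5, 1/5, -9/10, 3/10, 1/5] . pi = 0
  [1/5, 3/10, 1/5, -9/10, 2/5] . pi = 0
  [1, 1, 1, 1, 1] . pi = 1

Solving yields:
  pi_S0 = 563/4001
  pi_S1 = 1603/8002
  pi_S2 = 1629/8002
  pi_S3 = 1915/8002
  pi_S4 = 1729/8002

Verification (pi * P):
  563/4001*1/10 + 1603/8002*1/10 + 1629/8002*3/10 + 1915/8002*1/10 + 1729/8002*1/10 = 563/4001 = pi_S0  (ok)
  563/4001*1/5 + 1603/8002*1/10 + 1629/8002*3/10 + 1915/8002*1/5 + 1729/8002*1/5 = 1603/8002 = pi_S1  (ok)
  563/4001*1/5 + 1603/8002*1/5 + 1629/8002*1/10 + 1915/8002*3/10 + 1729/8002*1/5 = 1629/8002 = pi_S2  (ok)
  563/4001*1/5 + 1603/8002*3/10 + 1629/8002*1/5 + 1915/8002*1/10 + 1729/8002*2/5 = 1915/8002 = pi_S3  (ok)
  563/4001*3/10 + 1603/8002*3/10 + 1629/8002*1/10 + 1915/8002*3/10 + 1729/8002*1/10 = 1729/8002 = pi_S4  (ok)

Answer: 563/4001 1603/8002 1629/8002 1915/8002 1729/8002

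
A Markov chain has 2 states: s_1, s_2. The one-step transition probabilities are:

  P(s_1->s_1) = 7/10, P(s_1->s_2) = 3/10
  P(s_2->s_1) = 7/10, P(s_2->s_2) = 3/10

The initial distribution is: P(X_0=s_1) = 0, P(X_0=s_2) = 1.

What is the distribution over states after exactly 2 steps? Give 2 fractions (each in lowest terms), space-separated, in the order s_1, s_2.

Answer: 7/10 3/10

Derivation:
Propagating the distribution step by step (d_{t+1} = d_t * P):
d_0 = (s_1=0, s_2=1)
  d_1[s_1] = 0*7/10 + 1*7/10 = 7/10
  d_1[s_2] = 0*3/10 + 1*3/10 = 3/10
d_1 = (s_1=7/10, s_2=3/10)
  d_2[s_1] = 7/10*7/10 + 3/10*7/10 = 7/10
  d_2[s_2] = 7/10*3/10 + 3/10*3/10 = 3/10
d_2 = (s_1=7/10, s_2=3/10)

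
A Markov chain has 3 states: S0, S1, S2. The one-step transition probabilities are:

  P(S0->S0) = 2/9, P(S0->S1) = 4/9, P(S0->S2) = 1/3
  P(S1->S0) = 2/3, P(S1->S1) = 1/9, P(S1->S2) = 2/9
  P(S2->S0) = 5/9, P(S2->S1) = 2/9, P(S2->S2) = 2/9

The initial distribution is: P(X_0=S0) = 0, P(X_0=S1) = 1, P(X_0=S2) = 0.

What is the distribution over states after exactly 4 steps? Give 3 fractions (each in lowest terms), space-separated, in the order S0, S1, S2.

Propagating the distribution step by step (d_{t+1} = d_t * P):
d_0 = (S0=0, S1=1, S2=0)
  d_1[S0] = 0*2/9 + 1*2/3 + 0*5/9 = 2/3
  d_1[S1] = 0*4/9 + 1*1/9 + 0*2/9 = 1/9
  d_1[S2] = 0*1/3 + 1*2/9 + 0*2/9 = 2/9
d_1 = (S0=2/3, S1=1/9, S2=2/9)
  d_2[S0] = 2/3*2/9 + 1/9*2/3 + 2/9*5/9 = 28/81
  d_2[S1] = 2/3*4/9 + 1/9*1/9 + 2/9*2/9 = 29/81
  d_2[S2] = 2/3*1/3 + 1/9*2/9 + 2/9*2/9 = 8/27
d_2 = (S0=28/81, S1=29/81, S2=8/27)
  d_3[S0] = 28/81*2/9 + 29/81*2/3 + 8/27*5/9 = 350/729
  d_3[S1] = 28/81*4/9 + 29/81*1/9 + 8/27*2/9 = 7/27
  d_3[S2] = 28/81*1/3 + 29/81*2/9 + 8/27*2/9 = 190/729
d_3 = (S0=350/729, S1=7/27, S2=190/729)
  d_4[S0] = 350/729*2/9 + 7/27*2/3 + 190/729*5/9 = 928/2187
  d_4[S1] = 350/729*4/9 + 7/27*1/9 + 190/729*2/9 = 1969/6561
  d_4[S2] = 350/729*1/3 + 7/27*2/9 + 190/729*2/9 = 1808/6561
d_4 = (S0=928/2187, S1=1969/6561, S2=1808/6561)

Answer: 928/2187 1969/6561 1808/6561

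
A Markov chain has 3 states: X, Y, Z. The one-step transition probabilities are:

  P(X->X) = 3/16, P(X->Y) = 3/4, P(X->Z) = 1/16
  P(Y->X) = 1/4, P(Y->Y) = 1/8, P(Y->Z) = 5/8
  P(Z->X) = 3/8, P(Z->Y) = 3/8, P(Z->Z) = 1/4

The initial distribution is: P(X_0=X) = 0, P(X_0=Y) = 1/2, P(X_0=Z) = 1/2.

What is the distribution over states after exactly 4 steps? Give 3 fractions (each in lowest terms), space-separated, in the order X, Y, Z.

Answer: 18217/65536 12511/32768 22297/65536

Derivation:
Propagating the distribution step by step (d_{t+1} = d_t * P):
d_0 = (X=0, Y=1/2, Z=1/2)
  d_1[X] = 0*3/16 + 1/2*1/4 + 1/2*3/8 = 5/16
  d_1[Y] = 0*3/4 + 1/2*1/8 + 1/2*3/8 = 1/4
  d_1[Z] = 0*1/16 + 1/2*5/8 + 1/2*1/4 = 7/16
d_1 = (X=5/16, Y=1/4, Z=7/16)
  d_2[X] = 5/16*3/16 + 1/4*1/4 + 7/16*3/8 = 73/256
  d_2[Y] = 5/16*3/4 + 1/4*1/8 + 7/16*3/8 = 55/128
  d_2[Z] = 5/16*1/16 + 1/4*5/8 + 7/16*1/4 = 73/256
d_2 = (X=73/256, Y=55/128, Z=73/256)
  d_3[X] = 73/256*3/16 + 55/128*1/4 + 73/256*3/8 = 1097/4096
  d_3[Y] = 73/256*3/4 + 55/128*1/8 + 73/256*3/8 = 767/2048
  d_3[Z] = 73/256*1/16 + 55/128*5/8 + 73/256*1/4 = 1465/4096
d_3 = (X=1097/4096, Y=767/2048, Z=1465/4096)
  d_4[X] = 1097/4096*3/16 + 767/2048*1/4 + 1465/4096*3/8 = 18217/65536
  d_4[Y] = 1097/4096*3/4 + 767/2048*1/8 + 1465/4096*3/8 = 12511/32768
  d_4[Z] = 1097/4096*1/16 + 767/2048*5/8 + 1465/4096*1/4 = 22297/65536
d_4 = (X=18217/65536, Y=12511/32768, Z=22297/65536)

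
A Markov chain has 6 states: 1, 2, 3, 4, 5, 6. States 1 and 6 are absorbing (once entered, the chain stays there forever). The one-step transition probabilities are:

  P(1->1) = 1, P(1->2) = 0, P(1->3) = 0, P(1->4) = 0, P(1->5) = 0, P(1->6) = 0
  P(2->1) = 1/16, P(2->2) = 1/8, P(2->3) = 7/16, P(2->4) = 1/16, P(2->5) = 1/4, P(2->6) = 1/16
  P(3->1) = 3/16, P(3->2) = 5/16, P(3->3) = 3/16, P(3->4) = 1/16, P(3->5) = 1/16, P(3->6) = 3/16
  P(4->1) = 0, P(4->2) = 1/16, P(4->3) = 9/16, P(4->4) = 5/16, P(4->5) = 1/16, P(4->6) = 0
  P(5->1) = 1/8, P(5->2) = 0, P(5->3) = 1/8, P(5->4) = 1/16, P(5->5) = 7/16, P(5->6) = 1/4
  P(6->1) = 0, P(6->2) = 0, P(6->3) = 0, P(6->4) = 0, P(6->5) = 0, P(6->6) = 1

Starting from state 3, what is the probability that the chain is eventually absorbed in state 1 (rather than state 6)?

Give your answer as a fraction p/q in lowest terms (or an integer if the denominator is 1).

Answer: 5369/11530

Derivation:
Let a_i = P(absorbed in 1 | start in state i).
Boundary conditions: a_1 = 1, a_6 = 0.
For each transient state i, a_i = sum_j P(i->j) * a_j:
  a_2 = 1/16*a_1 + 1/8*a_2 + 7/16*a_3 + 1/16*a_4 + 1/4*a_5 + 1/16*a_6
  a_3 = 3/16*a_1 + 5/16*a_2 + 3/16*a_3 + 1/16*a_4 + 1/16*a_5 + 3/16*a_6
  a_4 = 0*a_1 + 1/16*a_2 + 9/16*a_3 + 5/16*a_4 + 1/16*a_5 + 0*a_6
  a_5 = 1/8*a_1 + 0*a_2 + 1/8*a_3 + 1/16*a_4 + 7/16*a_5 + 1/4*a_6

Substituting a_1 = 1 and a_6 = 0, rearrange to (I - Q) a = r where r[i] = P(i -> 1):
  [7/8, -7/16, -1/16, -1/4] . (a_2, a_3, a_4, a_5) = 1/16
  [-5/16, 13/16, -1/16, -1/16] . (a_2, a_3, a_4, a_5) = 3/16
  [-1/16, -9/16, 11/16, -1/16] . (a_2, a_3, a_4, a_5) = 0
  [0, -1/8, -1/16, 9/16] . (a_2, a_3, a_4, a_5) = 1/8

Solving yields:
  a_2 = 5123/11530
  a_3 = 5369/11530
  a_4 = 5253/11530
  a_5 = 4339/11530

Starting state is 3, so the absorption probability is a_3 = 5369/11530.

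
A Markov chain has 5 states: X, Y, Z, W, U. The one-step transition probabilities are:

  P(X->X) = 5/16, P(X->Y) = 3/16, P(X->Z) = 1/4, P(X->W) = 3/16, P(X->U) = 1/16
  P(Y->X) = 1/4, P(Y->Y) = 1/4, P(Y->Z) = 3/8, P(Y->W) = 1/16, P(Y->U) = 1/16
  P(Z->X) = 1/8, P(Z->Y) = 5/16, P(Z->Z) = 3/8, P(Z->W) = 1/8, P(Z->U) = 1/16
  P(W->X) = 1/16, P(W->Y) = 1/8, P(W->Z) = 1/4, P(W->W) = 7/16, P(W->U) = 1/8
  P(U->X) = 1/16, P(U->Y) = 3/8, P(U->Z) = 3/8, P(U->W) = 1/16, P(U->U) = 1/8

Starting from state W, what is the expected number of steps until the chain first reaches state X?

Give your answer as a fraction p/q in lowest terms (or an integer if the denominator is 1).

Let h_i = expected steps to first reach X from state i.
Boundary: h_X = 0.
First-step equations for the other states:
  h_Y = 1 + 1/4*h_X + 1/4*h_Y + 3/8*h_Z + 1/16*h_W + 1/16*h_U
  h_Z = 1 + 1/8*h_X + 5/16*h_Y + 3/8*h_Z + 1/8*h_W + 1/16*h_U
  h_W = 1 + 1/16*h_X + 1/8*h_Y + 1/4*h_Z + 7/16*h_W + 1/8*h_U
  h_U = 1 + 1/16*h_X + 3/8*h_Y + 3/8*h_Z + 1/16*h_W + 1/8*h_U

Substituting h_X = 0 and rearranging gives the linear system (I - Q) h = 1:
  [3/4, -3/8, -1/16, -1/16] . (h_Y, h_Z, h_W, h_U) = 1
  [-5/16, 5/8, -1/8, -1/16] . (h_Y, h_Z, h_W, h_U) = 1
  [-1/8, -1/4, 9/16, -1/8] . (h_Y, h_Z, h_W, h_U) = 1
  [-3/8, -3/8, -1/16, 7/8] . (h_Y, h_Z, h_W, h_U) = 1

Solving yields:
  h_Y = 6480/1073
  h_Z = 7408/1073
  h_W = 8368/1073
  h_U = 7776/1073

Starting state is W, so the expected hitting time is h_W = 8368/1073.

Answer: 8368/1073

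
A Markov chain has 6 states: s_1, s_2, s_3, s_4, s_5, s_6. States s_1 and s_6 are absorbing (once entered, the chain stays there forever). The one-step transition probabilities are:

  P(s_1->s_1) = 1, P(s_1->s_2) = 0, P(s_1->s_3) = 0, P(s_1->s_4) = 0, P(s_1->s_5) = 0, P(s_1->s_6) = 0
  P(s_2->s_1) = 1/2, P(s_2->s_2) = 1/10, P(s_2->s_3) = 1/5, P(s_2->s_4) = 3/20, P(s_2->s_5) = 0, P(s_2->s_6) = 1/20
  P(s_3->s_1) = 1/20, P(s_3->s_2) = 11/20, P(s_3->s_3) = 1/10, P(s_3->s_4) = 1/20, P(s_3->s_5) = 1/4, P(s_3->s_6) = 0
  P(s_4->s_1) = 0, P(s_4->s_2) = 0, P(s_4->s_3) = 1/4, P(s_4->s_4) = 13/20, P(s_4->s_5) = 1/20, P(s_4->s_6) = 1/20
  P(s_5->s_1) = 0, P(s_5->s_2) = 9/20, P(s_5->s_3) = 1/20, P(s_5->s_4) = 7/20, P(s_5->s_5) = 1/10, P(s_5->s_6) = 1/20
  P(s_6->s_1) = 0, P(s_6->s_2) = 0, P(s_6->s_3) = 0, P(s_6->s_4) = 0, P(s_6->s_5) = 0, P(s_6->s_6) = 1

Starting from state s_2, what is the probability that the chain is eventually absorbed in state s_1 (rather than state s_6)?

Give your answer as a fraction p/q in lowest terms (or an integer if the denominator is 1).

Answer: 391/458

Derivation:
Let a_i = P(absorbed in s_1 | start in state i).
Boundary conditions: a_s_1 = 1, a_s_6 = 0.
For each transient state i, a_i = sum_j P(i->j) * a_j:
  a_s_2 = 1/2*a_s_1 + 1/10*a_s_2 + 1/5*a_s_3 + 3/20*a_s_4 + 0*a_s_5 + 1/20*a_s_6
  a_s_3 = 1/20*a_s_1 + 11/20*a_s_2 + 1/10*a_s_3 + 1/20*a_s_4 + 1/4*a_s_5 + 0*a_s_6
  a_s_4 = 0*a_s_1 + 0*a_s_2 + 1/4*a_s_3 + 13/20*a_s_4 + 1/20*a_s_5 + 1/20*a_s_6
  a_s_5 = 0*a_s_1 + 9/20*a_s_2 + 1/20*a_s_3 + 7/20*a_s_4 + 1/10*a_s_5 + 1/20*a_s_6

Substituting a_s_1 = 1 and a_s_6 = 0, rearrange to (I - Q) a = r where r[i] = P(i -> s_1):
  [9/10, -1/5, -3/20, 0] . (a_s_2, a_s_3, a_s_4, a_s_5) = 1/2
  [-11/20, 9/10, -1/20, -1/4] . (a_s_2, a_s_3, a_s_4, a_s_5) = 1/20
  [0, -1/4, 7/20, -1/20] . (a_s_2, a_s_3, a_s_4, a_s_5) = 0
  [-9/20, -1/20, -7/20, 9/10] . (a_s_2, a_s_3, a_s_4, a_s_5) = 0

Solving yields:
  a_s_2 = 391/458
  a_s_3 = 2635/3206
  a_s_4 = 1111/1603
  a_s_5 = 2379/3206

Starting state is s_2, so the absorption probability is a_s_2 = 391/458.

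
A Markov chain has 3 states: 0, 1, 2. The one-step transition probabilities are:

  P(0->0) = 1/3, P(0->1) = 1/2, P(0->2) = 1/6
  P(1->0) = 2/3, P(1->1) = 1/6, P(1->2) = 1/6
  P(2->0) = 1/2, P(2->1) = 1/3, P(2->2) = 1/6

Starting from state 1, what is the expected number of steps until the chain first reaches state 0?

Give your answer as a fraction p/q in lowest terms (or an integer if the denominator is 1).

Let h_i = expected steps to first reach 0 from state i.
Boundary: h_0 = 0.
First-step equations for the other states:
  h_1 = 1 + 2/3*h_0 + 1/6*h_1 + 1/6*h_2
  h_2 = 1 + 1/2*h_0 + 1/3*h_1 + 1/6*h_2

Substituting h_0 = 0 and rearranging gives the linear system (I - Q) h = 1:
  [5/6, -1/6] . (h_1, h_2) = 1
  [-1/3, 5/6] . (h_1, h_2) = 1

Solving yields:
  h_1 = 36/23
  h_2 = 42/23

Starting state is 1, so the expected hitting time is h_1 = 36/23.

Answer: 36/23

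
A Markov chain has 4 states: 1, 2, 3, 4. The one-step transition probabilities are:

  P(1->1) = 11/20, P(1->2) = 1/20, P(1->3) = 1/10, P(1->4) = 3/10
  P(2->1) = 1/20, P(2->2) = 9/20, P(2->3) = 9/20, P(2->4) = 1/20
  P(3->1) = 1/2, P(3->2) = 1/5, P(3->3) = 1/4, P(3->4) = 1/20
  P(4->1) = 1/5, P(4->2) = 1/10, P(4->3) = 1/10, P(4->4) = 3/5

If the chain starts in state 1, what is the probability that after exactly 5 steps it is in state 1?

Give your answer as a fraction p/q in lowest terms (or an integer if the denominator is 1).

Answer: 566413/1600000

Derivation:
Computing P^5 by repeated multiplication:
P^1 =
  1: [11/20, 1/20, 1/10, 3/10]
  2: [1/20, 9/20, 9/20, 1/20]
  3: [1/2, 1/5, 1/4, 1/20]
  4: [1/5, 1/10, 1/10, 3/5]
P^2 =
  1: [83/200, 1/10, 53/400, 141/400]
  2: [57/200, 3/10, 13/40, 9/100]
  3: [21/50, 17/100, 83/400, 81/400]
  4: [57/200, 27/200, 3/20, 43/100]
P^3 =
  1: [37/100, 51/400, 1239/8000, 2781/8000]
  2: [1409/4000, 893/4000, 203/800, 683/4000]
  3: [307/800, 637/4000, 61/320, 2131/8000]
  4: [649/2000, 37/250, 679/4000, 1431/4000]
P^4 =
  1: [28547/80000, 11329/80000, 26857/160000, 53391/160000]
  2: [14637/40000, 1859/10000, 1081/5000, 9279/40000]
  3: [29409/80000, 12449/80000, 29493/160000, 46791/160000]
  4: [3423/10000, 3051/20000, 14181/80000, 26231/80000]
P^5 =
  1: [566413/1600000, 237613/1600000, 559177/3200000, 1032771/3200000]
  2: [292039/800000, 134711/800000, 39499/200000, 107627/400000]
  3: [115399/320000, 247227/1600000, 116553/640000, 968791/3200000]
  4: [280081/800000, 123203/800000, 287971/1600000, 505461/1600000]

(P^5)[1 -> 1] = 566413/1600000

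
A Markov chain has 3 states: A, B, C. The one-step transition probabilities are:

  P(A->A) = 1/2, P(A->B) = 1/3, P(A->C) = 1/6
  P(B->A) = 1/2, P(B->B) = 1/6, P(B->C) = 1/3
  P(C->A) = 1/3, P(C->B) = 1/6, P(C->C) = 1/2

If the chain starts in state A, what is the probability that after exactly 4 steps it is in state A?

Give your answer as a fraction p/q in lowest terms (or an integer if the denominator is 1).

Answer: 583/1296

Derivation:
Computing P^4 by repeated multiplication:
P^1 =
  A: [1/2, 1/3, 1/6]
  B: [1/2, 1/6, 1/3]
  C: [1/3, 1/6, 1/2]
P^2 =
  A: [17/36, 1/4, 5/18]
  B: [4/9, 1/4, 11/36]
  C: [5/12, 2/9, 13/36]
P^3 =
  A: [49/108, 53/216, 65/216]
  B: [97/216, 13/54, 67/216]
  C: [95/216, 17/72, 35/108]
P^4 =
  A: [583/1296, 157/648, 133/432]
  B: [581/1296, 313/1296, 67/216]
  C: [289/648, 311/1296, 407/1296]

(P^4)[A -> A] = 583/1296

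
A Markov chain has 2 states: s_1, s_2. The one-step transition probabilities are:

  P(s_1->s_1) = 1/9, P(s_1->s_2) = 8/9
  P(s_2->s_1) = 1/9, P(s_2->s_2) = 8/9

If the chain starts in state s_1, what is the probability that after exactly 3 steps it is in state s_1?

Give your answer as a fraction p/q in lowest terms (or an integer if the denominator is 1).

Computing P^3 by repeated multiplication:
P^1 =
  s_1: [1/9, 8/9]
  s_2: [1/9, 8/9]
P^2 =
  s_1: [1/9, 8/9]
  s_2: [1/9, 8/9]
P^3 =
  s_1: [1/9, 8/9]
  s_2: [1/9, 8/9]

(P^3)[s_1 -> s_1] = 1/9

Answer: 1/9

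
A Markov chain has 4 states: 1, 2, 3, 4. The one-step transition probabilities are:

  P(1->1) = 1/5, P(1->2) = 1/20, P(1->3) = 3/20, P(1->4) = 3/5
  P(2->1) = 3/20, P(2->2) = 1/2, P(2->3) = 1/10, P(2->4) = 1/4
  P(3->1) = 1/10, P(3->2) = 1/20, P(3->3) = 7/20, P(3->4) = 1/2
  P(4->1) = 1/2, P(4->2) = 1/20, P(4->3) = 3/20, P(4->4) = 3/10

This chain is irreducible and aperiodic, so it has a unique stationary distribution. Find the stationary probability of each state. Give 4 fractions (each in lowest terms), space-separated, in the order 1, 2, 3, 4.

The stationary distribution satisfies pi = pi * P, i.e.:
  pi_1 = 1/5*pi_1 + 3/20*pi_2 + 1/10*pi_3 + 1/2*pi_4
  pi_2 = 1/20*pi_1 + 1/2*pi_2 + 1/20*pi_3 + 1/20*pi_4
  pi_3 = 3/20*pi_1 + 1/10*pi_2 + 7/20*pi_3 + 3/20*pi_4
  pi_4 = 3/5*pi_1 + 1/4*pi_2 + 1/2*pi_3 + 3/10*pi_4
with normalization: pi_1 + pi_2 + pi_3 + pi_4 = 1.

Using the first 3 balance equations plus normalization, the linear system A*pi = b is:
  [-4/5, 3/20, 1/10, 1/2] . pi = 0
  [1/20, -1/2, 1/20, 1/20] . pi = 0
  [3/20, 1/10, -13/20, 3/20] . pi = 0
  [1, 1, 1, 1] . pi = 1

Solving yields:
  pi_1 = 87/286
  pi_2 = 1/11
  pi_3 = 2/11
  pi_4 = 11/26

Verification (pi * P):
  87/286*1/5 + 1/11*3/20 + 2/11*1/10 + 11/26*1/2 = 87/286 = pi_1  (ok)
  87/286*1/20 + 1/11*1/2 + 2/11*1/20 + 11/26*1/20 = 1/11 = pi_2  (ok)
  87/286*3/20 + 1/11*1/10 + 2/11*7/20 + 11/26*3/20 = 2/11 = pi_3  (ok)
  87/286*3/5 + 1/11*1/4 + 2/11*1/2 + 11/26*3/10 = 11/26 = pi_4  (ok)

Answer: 87/286 1/11 2/11 11/26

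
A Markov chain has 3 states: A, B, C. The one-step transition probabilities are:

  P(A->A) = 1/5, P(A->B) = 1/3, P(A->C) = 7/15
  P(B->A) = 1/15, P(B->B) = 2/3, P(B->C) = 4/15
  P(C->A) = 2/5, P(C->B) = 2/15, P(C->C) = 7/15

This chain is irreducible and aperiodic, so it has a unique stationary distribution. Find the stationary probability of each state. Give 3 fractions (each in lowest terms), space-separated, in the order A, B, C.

Answer: 32/141 18/47 55/141

Derivation:
The stationary distribution satisfies pi = pi * P, i.e.:
  pi_A = 1/5*pi_A + 1/15*pi_B + 2/5*pi_C
  pi_B = 1/3*pi_A + 2/3*pi_B + 2/15*pi_C
  pi_C = 7/15*pi_A + 4/15*pi_B + 7/15*pi_C
with normalization: pi_A + pi_B + pi_C = 1.

Using the first 2 balance equations plus normalization, the linear system A*pi = b is:
  [-4/5, 1/15, 2/5] . pi = 0
  [1/3, -1/3, 2/15] . pi = 0
  [1, 1, 1] . pi = 1

Solving yields:
  pi_A = 32/141
  pi_B = 18/47
  pi_C = 55/141

Verification (pi * P):
  32/141*1/5 + 18/47*1/15 + 55/141*2/5 = 32/141 = pi_A  (ok)
  32/141*1/3 + 18/47*2/3 + 55/141*2/15 = 18/47 = pi_B  (ok)
  32/141*7/15 + 18/47*4/15 + 55/141*7/15 = 55/141 = pi_C  (ok)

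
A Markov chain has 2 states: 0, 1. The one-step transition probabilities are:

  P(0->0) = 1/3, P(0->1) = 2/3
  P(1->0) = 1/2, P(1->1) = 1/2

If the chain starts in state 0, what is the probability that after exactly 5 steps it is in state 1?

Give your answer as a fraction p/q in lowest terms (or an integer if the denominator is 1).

Answer: 1111/1944

Derivation:
Computing P^5 by repeated multiplication:
P^1 =
  0: [1/3, 2/3]
  1: [1/2, 1/2]
P^2 =
  0: [4/9, 5/9]
  1: [5/12, 7/12]
P^3 =
  0: [23/54, 31/54]
  1: [31/72, 41/72]
P^4 =
  0: [139/324, 185/324]
  1: [185/432, 247/432]
P^5 =
  0: [833/1944, 1111/1944]
  1: [1111/2592, 1481/2592]

(P^5)[0 -> 1] = 1111/1944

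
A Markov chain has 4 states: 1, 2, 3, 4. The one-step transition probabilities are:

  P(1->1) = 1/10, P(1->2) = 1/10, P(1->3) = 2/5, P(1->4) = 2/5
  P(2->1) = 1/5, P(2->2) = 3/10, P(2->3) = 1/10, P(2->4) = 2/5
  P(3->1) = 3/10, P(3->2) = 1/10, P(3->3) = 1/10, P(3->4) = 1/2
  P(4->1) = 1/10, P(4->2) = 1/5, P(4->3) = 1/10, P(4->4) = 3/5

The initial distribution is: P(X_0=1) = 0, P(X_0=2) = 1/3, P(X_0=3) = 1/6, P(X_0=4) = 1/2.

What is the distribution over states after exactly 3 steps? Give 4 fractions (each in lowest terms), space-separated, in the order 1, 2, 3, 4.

Propagating the distribution step by step (d_{t+1} = d_t * P):
d_0 = (1=0, 2=1/3, 3=1/6, 4=1/2)
  d_1[1] = 0*1/10 + 1/3*1/5 + 1/6*3/10 + 1/2*1/10 = 1/6
  d_1[2] = 0*1/10 + 1/3*3/10 + 1/6*1/10 + 1/2*1/5 = 13/60
  d_1[3] = 0*2/5 + 1/3*1/10 + 1/6*1/10 + 1/2*1/10 = 1/10
  d_1[4] = 0*2/5 + 1/3*2/5 + 1/6*1/2 + 1/2*3/5 = 31/60
d_1 = (1=1/6, 2=13/60, 3=1/10, 4=31/60)
  d_2[1] = 1/6*1/10 + 13/60*1/5 + 1/10*3/10 + 31/60*1/10 = 17/120
  d_2[2] = 1/6*1/10 + 13/60*3/10 + 1/10*1/10 + 31/60*1/5 = 39/200
  d_2[3] = 1/6*2/5 + 13/60*1/10 + 1/10*1/10 + 31/60*1/10 = 3/20
  d_2[4] = 1/6*2/5 + 13/60*2/5 + 1/10*1/2 + 31/60*3/5 = 77/150
d_2 = (1=17/120, 2=39/200, 3=3/20, 4=77/150)
  d_3[1] = 17/120*1/10 + 39/200*1/5 + 3/20*3/10 + 77/150*1/10 = 299/2000
  d_3[2] = 17/120*1/10 + 39/200*3/10 + 3/20*1/10 + 77/150*1/5 = 571/3000
  d_3[3] = 17/120*2/5 + 39/200*1/10 + 3/20*1/10 + 77/150*1/10 = 57/400
  d_3[4] = 17/120*2/5 + 39/200*2/5 + 3/20*1/2 + 77/150*3/5 = 1553/3000
d_3 = (1=299/2000, 2=571/3000, 3=57/400, 4=1553/3000)

Answer: 299/2000 571/3000 57/400 1553/3000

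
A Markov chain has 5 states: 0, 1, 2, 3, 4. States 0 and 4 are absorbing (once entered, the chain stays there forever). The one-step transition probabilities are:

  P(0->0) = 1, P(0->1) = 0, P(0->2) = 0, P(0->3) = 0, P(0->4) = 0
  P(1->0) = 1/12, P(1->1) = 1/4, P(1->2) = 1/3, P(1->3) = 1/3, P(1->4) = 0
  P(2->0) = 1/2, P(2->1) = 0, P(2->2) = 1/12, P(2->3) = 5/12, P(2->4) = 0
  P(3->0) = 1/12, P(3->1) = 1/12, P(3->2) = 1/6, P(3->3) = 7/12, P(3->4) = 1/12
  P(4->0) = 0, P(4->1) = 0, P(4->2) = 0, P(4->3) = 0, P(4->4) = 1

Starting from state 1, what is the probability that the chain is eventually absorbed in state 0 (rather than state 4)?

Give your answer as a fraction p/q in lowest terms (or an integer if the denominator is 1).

Let a_i = P(absorbed in 0 | start in state i).
Boundary conditions: a_0 = 1, a_4 = 0.
For each transient state i, a_i = sum_j P(i->j) * a_j:
  a_1 = 1/12*a_0 + 1/4*a_1 + 1/3*a_2 + 1/3*a_3 + 0*a_4
  a_2 = 1/2*a_0 + 0*a_1 + 1/12*a_2 + 5/12*a_3 + 0*a_4
  a_3 = 1/12*a_0 + 1/12*a_1 + 1/6*a_2 + 7/12*a_3 + 1/12*a_4

Substituting a_0 = 1 and a_4 = 0, rearrange to (I - Q) a = r where r[i] = P(i -> 0):
  [3/4, -1/3, -1/3] . (a_1, a_2, a_3) = 1/12
  [0, 11/12, -5/12] . (a_1, a_2, a_3) = 1/2
  [-1/12, -1/6, 5/12] . (a_1, a_2, a_3) = 1/12

Solving yields:
  a_1 = 277/341
  a_2 = 296/341
  a_3 = 22/31

Starting state is 1, so the absorption probability is a_1 = 277/341.

Answer: 277/341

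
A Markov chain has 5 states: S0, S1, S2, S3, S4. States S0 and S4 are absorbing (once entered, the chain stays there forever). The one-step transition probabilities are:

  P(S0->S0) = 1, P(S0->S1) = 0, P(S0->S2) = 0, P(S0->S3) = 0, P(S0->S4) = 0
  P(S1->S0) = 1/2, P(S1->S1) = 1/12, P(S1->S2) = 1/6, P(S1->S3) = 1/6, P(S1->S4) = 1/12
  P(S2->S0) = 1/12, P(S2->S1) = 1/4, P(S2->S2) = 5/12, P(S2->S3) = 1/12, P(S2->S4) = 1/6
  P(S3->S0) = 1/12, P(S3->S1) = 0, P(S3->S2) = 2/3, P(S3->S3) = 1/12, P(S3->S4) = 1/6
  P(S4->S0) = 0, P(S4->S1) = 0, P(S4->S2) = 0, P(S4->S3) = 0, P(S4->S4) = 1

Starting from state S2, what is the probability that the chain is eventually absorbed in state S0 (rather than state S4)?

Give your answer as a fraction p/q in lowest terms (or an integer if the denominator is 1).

Let a_i = P(absorbed in S0 | start in state i).
Boundary conditions: a_S0 = 1, a_S4 = 0.
For each transient state i, a_i = sum_j P(i->j) * a_j:
  a_S1 = 1/2*a_S0 + 1/12*a_S1 + 1/6*a_S2 + 1/6*a_S3 + 1/12*a_S4
  a_S2 = 1/12*a_S0 + 1/4*a_S1 + 5/12*a_S2 + 1/12*a_S3 + 1/6*a_S4
  a_S3 = 1/12*a_S0 + 0*a_S1 + 2/3*a_S2 + 1/12*a_S3 + 1/6*a_S4

Substituting a_S0 = 1 and a_S4 = 0, rearrange to (I - Q) a = r where r[i] = P(i -> S0):
  [11/12, -1/6, -1/6] . (a_S1, a_S2, a_S3) = 1/2
  [-1/4, 7/12, -1/12] . (a_S1, a_S2, a_S3) = 1/12
  [0, -2/3, 11/12] . (a_S1, a_S2, a_S3) = 1/12

Solving yields:
  a_S1 = 156/215
  a_S2 = 112/215
  a_S3 = 101/215

Starting state is S2, so the absorption probability is a_S2 = 112/215.

Answer: 112/215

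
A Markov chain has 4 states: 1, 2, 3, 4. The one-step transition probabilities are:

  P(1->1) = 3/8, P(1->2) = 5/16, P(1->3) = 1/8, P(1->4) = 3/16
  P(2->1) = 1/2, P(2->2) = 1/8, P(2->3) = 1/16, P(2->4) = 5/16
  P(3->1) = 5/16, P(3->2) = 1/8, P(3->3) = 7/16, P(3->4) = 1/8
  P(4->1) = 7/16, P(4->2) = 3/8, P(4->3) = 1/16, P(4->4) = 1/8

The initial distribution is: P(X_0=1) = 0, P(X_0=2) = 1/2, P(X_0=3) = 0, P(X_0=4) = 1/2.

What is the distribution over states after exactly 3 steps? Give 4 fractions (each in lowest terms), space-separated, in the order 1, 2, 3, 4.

Answer: 1695/4096 2075/8192 1079/8192 103/512

Derivation:
Propagating the distribution step by step (d_{t+1} = d_t * P):
d_0 = (1=0, 2=1/2, 3=0, 4=1/2)
  d_1[1] = 0*3/8 + 1/2*1/2 + 0*5/16 + 1/2*7/16 = 15/32
  d_1[2] = 0*5/16 + 1/2*1/8 + 0*1/8 + 1/2*3/8 = 1/4
  d_1[3] = 0*1/8 + 1/2*1/16 + 0*7/16 + 1/2*1/16 = 1/16
  d_1[4] = 0*3/16 + 1/2*5/16 + 0*1/8 + 1/2*1/8 = 7/32
d_1 = (1=15/32, 2=1/4, 3=1/16, 4=7/32)
  d_2[1] = 15/32*3/8 + 1/4*1/2 + 1/16*5/16 + 7/32*7/16 = 213/512
  d_2[2] = 15/32*5/16 + 1/4*1/8 + 1/16*1/8 + 7/32*3/8 = 137/512
  d_2[3] = 15/32*1/8 + 1/4*1/16 + 1/16*7/16 + 7/32*1/16 = 59/512
  d_2[4] = 15/32*3/16 + 1/4*5/16 + 1/16*1/8 + 7/32*1/8 = 103/512
d_2 = (1=213/512, 2=137/512, 3=59/512, 4=103/512)
  d_3[1] = 213/512*3/8 + 137/512*1/2 + 59/512*5/16 + 103/512*7/16 = 1695/4096
  d_3[2] = 213/512*5/16 + 137/512*1/8 + 59/512*1/8 + 103/512*3/8 = 2075/8192
  d_3[3] = 213/512*1/8 + 137/512*1/16 + 59/512*7/16 + 103/512*1/16 = 1079/8192
  d_3[4] = 213/512*3/16 + 137/512*5/16 + 59/512*1/8 + 103/512*1/8 = 103/512
d_3 = (1=1695/4096, 2=2075/8192, 3=1079/8192, 4=103/512)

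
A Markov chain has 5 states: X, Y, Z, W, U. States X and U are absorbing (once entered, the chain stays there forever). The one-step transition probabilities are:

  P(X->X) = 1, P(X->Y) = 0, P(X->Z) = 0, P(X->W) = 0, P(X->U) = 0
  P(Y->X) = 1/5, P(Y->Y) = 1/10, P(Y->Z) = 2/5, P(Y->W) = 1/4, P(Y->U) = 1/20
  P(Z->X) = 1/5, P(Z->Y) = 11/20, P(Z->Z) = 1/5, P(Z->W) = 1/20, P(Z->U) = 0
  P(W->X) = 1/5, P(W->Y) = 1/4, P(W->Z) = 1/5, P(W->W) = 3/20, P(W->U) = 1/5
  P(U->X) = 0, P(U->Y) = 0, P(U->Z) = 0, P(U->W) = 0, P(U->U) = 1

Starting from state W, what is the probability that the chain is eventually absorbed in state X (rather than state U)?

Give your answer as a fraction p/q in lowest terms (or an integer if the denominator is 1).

Let a_i = P(absorbed in X | start in state i).
Boundary conditions: a_X = 1, a_U = 0.
For each transient state i, a_i = sum_j P(i->j) * a_j:
  a_Y = 1/5*a_X + 1/10*a_Y + 2/5*a_Z + 1/4*a_W + 1/20*a_U
  a_Z = 1/5*a_X + 11/20*a_Y + 1/5*a_Z + 1/20*a_W + 0*a_U
  a_W = 1/5*a_X + 1/4*a_Y + 1/5*a_Z + 3/20*a_W + 1/5*a_U

Substituting a_X = 1 and a_U = 0, rearrange to (I - Q) a = r where r[i] = P(i -> X):
  [9/10, -2/5, -1/4] . (a_Y, a_Z, a_W) = 1/5
  [-11/20, 4/5, -1/20] . (a_Y, a_Z, a_W) = 1/5
  [-1/4, -1/5, 17/20] . (a_Y, a_Z, a_W) = 1/5

Solving yields:
  a_Y = 512/667
  a_Z = 546/667
  a_W = 436/667

Starting state is W, so the absorption probability is a_W = 436/667.

Answer: 436/667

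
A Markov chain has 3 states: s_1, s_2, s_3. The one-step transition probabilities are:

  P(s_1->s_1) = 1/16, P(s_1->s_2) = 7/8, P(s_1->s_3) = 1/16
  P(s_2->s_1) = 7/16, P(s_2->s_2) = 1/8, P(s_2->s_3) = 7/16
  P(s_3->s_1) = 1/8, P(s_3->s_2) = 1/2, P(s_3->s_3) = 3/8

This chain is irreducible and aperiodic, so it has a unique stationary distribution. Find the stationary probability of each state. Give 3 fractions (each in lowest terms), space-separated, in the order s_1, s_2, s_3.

Answer: 21/86 37/86 14/43

Derivation:
The stationary distribution satisfies pi = pi * P, i.e.:
  pi_s_1 = 1/16*pi_s_1 + 7/16*pi_s_2 + 1/8*pi_s_3
  pi_s_2 = 7/8*pi_s_1 + 1/8*pi_s_2 + 1/2*pi_s_3
  pi_s_3 = 1/16*pi_s_1 + 7/16*pi_s_2 + 3/8*pi_s_3
with normalization: pi_s_1 + pi_s_2 + pi_s_3 = 1.

Using the first 2 balance equations plus normalization, the linear system A*pi = b is:
  [-15/16, 7/16, 1/8] . pi = 0
  [7/8, -7/8, 1/2] . pi = 0
  [1, 1, 1] . pi = 1

Solving yields:
  pi_s_1 = 21/86
  pi_s_2 = 37/86
  pi_s_3 = 14/43

Verification (pi * P):
  21/86*1/16 + 37/86*7/16 + 14/43*1/8 = 21/86 = pi_s_1  (ok)
  21/86*7/8 + 37/86*1/8 + 14/43*1/2 = 37/86 = pi_s_2  (ok)
  21/86*1/16 + 37/86*7/16 + 14/43*3/8 = 14/43 = pi_s_3  (ok)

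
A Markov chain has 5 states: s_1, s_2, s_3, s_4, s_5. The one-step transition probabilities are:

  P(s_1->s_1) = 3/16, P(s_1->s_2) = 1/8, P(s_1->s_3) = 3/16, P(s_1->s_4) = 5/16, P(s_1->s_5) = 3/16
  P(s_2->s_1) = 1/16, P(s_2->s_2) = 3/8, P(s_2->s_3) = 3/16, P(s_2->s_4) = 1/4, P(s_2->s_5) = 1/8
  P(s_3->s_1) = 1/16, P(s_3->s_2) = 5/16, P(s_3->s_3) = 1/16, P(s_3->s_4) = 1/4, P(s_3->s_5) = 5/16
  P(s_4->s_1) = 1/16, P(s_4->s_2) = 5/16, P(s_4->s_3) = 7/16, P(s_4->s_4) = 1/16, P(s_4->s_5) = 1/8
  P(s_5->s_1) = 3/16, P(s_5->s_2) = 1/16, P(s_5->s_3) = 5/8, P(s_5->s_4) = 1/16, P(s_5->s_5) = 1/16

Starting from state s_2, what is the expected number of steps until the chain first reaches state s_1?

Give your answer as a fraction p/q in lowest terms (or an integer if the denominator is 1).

Answer: 29072/2419

Derivation:
Let h_i = expected steps to first reach s_1 from state i.
Boundary: h_s_1 = 0.
First-step equations for the other states:
  h_s_2 = 1 + 1/16*h_s_1 + 3/8*h_s_2 + 3/16*h_s_3 + 1/4*h_s_4 + 1/8*h_s_5
  h_s_3 = 1 + 1/16*h_s_1 + 5/16*h_s_2 + 1/16*h_s_3 + 1/4*h_s_4 + 5/16*h_s_5
  h_s_4 = 1 + 1/16*h_s_1 + 5/16*h_s_2 + 7/16*h_s_3 + 1/16*h_s_4 + 1/8*h_s_5
  h_s_5 = 1 + 3/16*h_s_1 + 1/16*h_s_2 + 5/8*h_s_3 + 1/16*h_s_4 + 1/16*h_s_5

Substituting h_s_1 = 0 and rearranging gives the linear system (I - Q) h = 1:
  [5/8, -3/16, -1/4, -1/8] . (h_s_2, h_s_3, h_s_4, h_s_5) = 1
  [-5/16, 15/16, -1/4, -5/16] . (h_s_2, h_s_3, h_s_4, h_s_5) = 1
  [-5/16, -7/16, 15/16, -1/8] . (h_s_2, h_s_3, h_s_4, h_s_5) = 1
  [-1/16, -5/8, -1/16, 15/16] . (h_s_2, h_s_3, h_s_4, h_s_5) = 1

Solving yields:
  h_s_2 = 29072/2419
  h_s_3 = 28464/2419
  h_s_4 = 28944/2419
  h_s_5 = 25424/2419

Starting state is s_2, so the expected hitting time is h_s_2 = 29072/2419.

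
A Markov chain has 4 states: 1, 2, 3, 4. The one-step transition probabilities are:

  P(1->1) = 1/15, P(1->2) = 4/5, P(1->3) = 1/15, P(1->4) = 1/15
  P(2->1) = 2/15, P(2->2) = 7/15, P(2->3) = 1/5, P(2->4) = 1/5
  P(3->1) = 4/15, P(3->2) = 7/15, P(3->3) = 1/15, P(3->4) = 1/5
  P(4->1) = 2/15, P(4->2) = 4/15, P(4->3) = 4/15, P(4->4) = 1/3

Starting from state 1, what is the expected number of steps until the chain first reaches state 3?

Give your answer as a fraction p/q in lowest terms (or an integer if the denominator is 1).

Answer: 885/154

Derivation:
Let h_i = expected steps to first reach 3 from state i.
Boundary: h_3 = 0.
First-step equations for the other states:
  h_1 = 1 + 1/15*h_1 + 4/5*h_2 + 1/15*h_3 + 1/15*h_4
  h_2 = 1 + 2/15*h_1 + 7/15*h_2 + 1/5*h_3 + 1/5*h_4
  h_4 = 1 + 2/15*h_1 + 4/15*h_2 + 4/15*h_3 + 1/3*h_4

Substituting h_3 = 0 and rearranging gives the linear system (I - Q) h = 1:
  [14/15, -4/5, -1/15] . (h_1, h_2, h_4) = 1
  [-2/15, 8/15, -1/5] . (h_1, h_2, h_4) = 1
  [-2/15, -4/15, 2/3] . (h_1, h_2, h_4) = 1

Solving yields:
  h_1 = 885/154
  h_2 = 390/77
  h_4 = 360/77

Starting state is 1, so the expected hitting time is h_1 = 885/154.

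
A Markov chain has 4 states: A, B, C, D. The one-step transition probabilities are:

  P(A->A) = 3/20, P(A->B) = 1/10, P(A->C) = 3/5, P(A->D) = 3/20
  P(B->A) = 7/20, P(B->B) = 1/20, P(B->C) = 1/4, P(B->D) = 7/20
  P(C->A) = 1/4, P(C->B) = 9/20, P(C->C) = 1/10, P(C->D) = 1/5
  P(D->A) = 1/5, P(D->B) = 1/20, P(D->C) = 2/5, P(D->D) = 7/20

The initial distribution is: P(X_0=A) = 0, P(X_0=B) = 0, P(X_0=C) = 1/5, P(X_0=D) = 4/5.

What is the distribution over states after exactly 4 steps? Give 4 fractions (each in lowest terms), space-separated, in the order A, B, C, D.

Propagating the distribution step by step (d_{t+1} = d_t * P):
d_0 = (A=0, B=0, C=1/5, D=4/5)
  d_1[A] = 0*3/20 + 0*7/20 + 1/5*1/4 + 4/5*1/5 = 21/100
  d_1[B] = 0*1/10 + 0*1/20 + 1/5*9/20 + 4/5*1/20 = 13/100
  d_1[C] = 0*3/5 + 0*1/4 + 1/5*1/10 + 4/5*2/5 = 17/50
  d_1[D] = 0*3/20 + 0*7/20 + 1/5*1/5 + 4/5*7/20 = 8/25
d_1 = (A=21/100, B=13/100, C=17/50, D=8/25)
  d_2[A] = 21/100*3/20 + 13/100*7/20 + 17/50*1/4 + 8/25*1/5 = 113/500
  d_2[B] = 21/100*1/10 + 13/100*1/20 + 17/50*9/20 + 8/25*1/20 = 393/2000
  d_2[C] = 21/100*3/5 + 13/100*1/4 + 17/50*1/10 + 8/25*2/5 = 641/2000
  d_2[D] = 21/100*3/20 + 13/100*7/20 + 17/50*1/5 + 8/25*7/20 = 257/1000
d_2 = (A=113/500, B=393/2000, C=641/2000, D=257/1000)
  d_3[A] = 113/500*3/20 + 393/2000*7/20 + 641/2000*1/4 + 257/1000*1/5 = 1171/5000
  d_3[B] = 113/500*1/10 + 393/2000*1/20 + 641/2000*9/20 + 257/1000*1/20 = 379/2000
  d_3[C] = 113/500*3/5 + 393/2000*1/4 + 641/2000*1/10 + 257/1000*2/5 = 12783/40000
  d_3[D] = 113/500*3/20 + 393/2000*7/20 + 641/2000*1/5 + 257/1000*7/20 = 10269/40000
d_3 = (A=1171/5000, B=379/2000, C=12783/40000, D=10269/40000)
  d_4[A] = 1171/5000*3/20 + 379/2000*7/20 + 12783/40000*1/4 + 10269/40000*1/5 = 37231/160000
  d_4[B] = 1171/5000*1/10 + 379/2000*1/20 + 12783/40000*9/20 + 10269/40000*1/20 = 9477/50000
  d_4[C] = 1171/5000*3/5 + 379/2000*1/4 + 12783/40000*1/10 + 10269/40000*2/5 = 129017/400000
  d_4[D] = 1171/5000*3/20 + 379/2000*7/20 + 12783/40000*1/5 + 10269/40000*7/20 = 204179/800000
d_4 = (A=37231/160000, B=9477/50000, C=129017/400000, D=204179/800000)

Answer: 37231/160000 9477/50000 129017/400000 204179/800000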